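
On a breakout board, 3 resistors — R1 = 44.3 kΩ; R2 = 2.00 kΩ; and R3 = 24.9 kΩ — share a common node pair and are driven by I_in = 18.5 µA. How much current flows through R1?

I ≈ 0.742 µA

ΣG = 1/44.3 + 1/2.00 + 1/24.9 = 0.5627.
By the current-divider rule, I = I_in · G_k/ΣG = 18.5 × 0.04011 = 0.7421 µA.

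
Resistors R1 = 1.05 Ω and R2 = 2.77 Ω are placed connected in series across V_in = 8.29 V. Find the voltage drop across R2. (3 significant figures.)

Series total: ΣR = 1.05 + 2.77 = 3.820 Ω.
By the voltage-divider rule, V = 8.29 × 2.770/3.820 = 6.011 V.

V ≈ 6.01 V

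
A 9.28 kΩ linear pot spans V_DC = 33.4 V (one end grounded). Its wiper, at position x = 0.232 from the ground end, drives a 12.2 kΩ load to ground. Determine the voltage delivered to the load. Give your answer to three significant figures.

Split the track: R_lower = x·R_p = 2.153 kΩ, R_upper = (1−x)·R_p = 7.127 kΩ.
R_L loads the lower segment: effective lower R = 1.830 kΩ.
Then V_out = V_DC · 1.830/(7.127 + 1.830) = 6.824 V.

V_out ≈ 6.82 V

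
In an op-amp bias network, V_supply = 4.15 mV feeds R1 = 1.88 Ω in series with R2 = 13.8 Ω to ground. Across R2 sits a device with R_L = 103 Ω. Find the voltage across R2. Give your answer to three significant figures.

The load sits in parallel with R2, giving an effective lower resistance R2' = R2·R_L/(R2+R_L) = 12.17 Ω.
Voltage divider with the loaded lower leg: V_out = 4.15 × 12.17/(1.88 + 12.17) = 4.15 × 0.8662 = 3.595 mV.

V_out ≈ 3.59 mV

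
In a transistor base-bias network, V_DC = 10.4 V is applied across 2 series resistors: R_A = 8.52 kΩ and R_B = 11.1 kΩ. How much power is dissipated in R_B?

P ≈ 3.12 mW

Series current I = V_DC/ΣR = 10.4/19.62 = 0.5301 mA.
P(R_B) = I²·R_B = (0.5301)² × 11.1 = 3.119 mW.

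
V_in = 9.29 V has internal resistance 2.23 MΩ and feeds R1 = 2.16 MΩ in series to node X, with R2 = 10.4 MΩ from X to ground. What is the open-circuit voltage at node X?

V_th ≈ 6.53 V

R1' = 2.23 + 2.16 = 4.390 MΩ (source resistance + R1).
With X open, the divider is unloaded: V_th = 9.29 × 10.4/14.79 = 6.533 V.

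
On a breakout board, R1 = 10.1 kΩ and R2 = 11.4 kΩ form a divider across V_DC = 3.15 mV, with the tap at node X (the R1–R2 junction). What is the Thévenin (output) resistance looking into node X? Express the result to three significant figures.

R_th ≈ 5.36 kΩ

With V_DC suppressed (replaced by a short), R_th = R1 ‖ R2 = (10.10 × 11.4)/(10.10 + 11.4) = 5.355 kΩ.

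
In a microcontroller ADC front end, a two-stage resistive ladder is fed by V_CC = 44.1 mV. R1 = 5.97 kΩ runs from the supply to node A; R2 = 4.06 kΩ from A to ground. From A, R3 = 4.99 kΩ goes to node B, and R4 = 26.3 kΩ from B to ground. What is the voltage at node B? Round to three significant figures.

Looking into the second stage from A: R3 + R4 = 31.29 kΩ appears in parallel with R2.
Effective lower resistance at A: R2 ‖ 31.29 = 3.594 kΩ.
First divider: V_A = V_CC · 3.594/(5.97 + 3.594) = 16.57 mV.
Stage 2 is unloaded, so V_B = V_A · R4/(R3+R4) = 16.57 × 26.3/31.29 = 13.93 mV.

V_B ≈ 13.9 mV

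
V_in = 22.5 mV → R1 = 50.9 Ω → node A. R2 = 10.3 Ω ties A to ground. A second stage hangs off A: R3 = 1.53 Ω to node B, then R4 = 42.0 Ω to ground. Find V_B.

V_B ≈ 3.05 mV

The second stage (R3 + R4 = 43.53 Ω) loads node A in parallel with R2.
Effective lower resistance at A: R2 ‖ 43.53 = 8.329 Ω.
First divider: V_A = V_in · 8.329/(50.9 + 8.329) = 3.164 mV.
Then the unloaded second divider: V_B = V_A × R4/(R3+R4) = 3.164 × 0.9649 = 3.053 mV.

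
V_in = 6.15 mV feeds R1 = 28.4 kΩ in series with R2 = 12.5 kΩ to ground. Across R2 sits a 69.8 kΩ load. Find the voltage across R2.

The load sits in parallel with R2, giving an effective lower resistance R2' = R2·R_L/(R2+R_L) = 10.60 kΩ.
Voltage divider with the loaded lower leg: V_out = 6.15 × 10.60/(28.4 + 10.60) = 6.15 × 0.2718 = 1.672 mV.

V_out ≈ 1.67 mV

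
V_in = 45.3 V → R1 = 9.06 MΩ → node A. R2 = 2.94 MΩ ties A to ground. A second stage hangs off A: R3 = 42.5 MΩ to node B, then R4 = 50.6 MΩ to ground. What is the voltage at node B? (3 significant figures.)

V_B ≈ 5.89 V

Node A sees R2 in parallel with the series input of stage 2, R3 + R4 = 93.10 MΩ.
R2 ‖ (R3+R4) = 2.850 MΩ.
V_A = 45.3 × 2.850/(9.06 + 2.850) = 10.84 V.
V_B = V_A × 0.5435 = 5.892 V.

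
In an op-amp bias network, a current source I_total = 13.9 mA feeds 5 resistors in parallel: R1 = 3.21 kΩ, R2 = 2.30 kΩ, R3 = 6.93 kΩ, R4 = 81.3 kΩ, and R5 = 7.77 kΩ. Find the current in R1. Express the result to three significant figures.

Total conductance ΣG = 1/3.21 + 1/2.30 + 1/6.93 + 1/81.3 + 1/7.77 = 1.032 (units of 1/kΩ).
By the current-divider rule, I = I_total · G_k/ΣG = 13.9 × 0.3020 = 4.198 mA.

I ≈ 4.20 mA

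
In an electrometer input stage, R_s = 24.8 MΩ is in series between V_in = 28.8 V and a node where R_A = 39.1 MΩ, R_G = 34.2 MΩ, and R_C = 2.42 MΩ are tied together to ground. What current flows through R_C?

Combine the parallel branches: R_p = (1/39.1 + 1/34.2 + 1/2.42)⁻¹ = 2.137 MΩ.
V_A by voltage divider: V_A = 28.8 × 2.137/(24.8 + 2.137) = 2.284 V.
I(R_C) = V_A / R_C = 2.284/2.42 = 0.9440 µA.
(Equivalently: I_total = 1.069 µA, then current-divider fraction G_k/ΣG = 0.8829.)

I ≈ 0.944 µA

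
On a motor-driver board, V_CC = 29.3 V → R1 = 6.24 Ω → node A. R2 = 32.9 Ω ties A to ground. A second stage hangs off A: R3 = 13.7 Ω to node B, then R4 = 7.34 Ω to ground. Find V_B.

V_B ≈ 6.88 V

The second stage (R3 + R4 = 21.04 Ω) loads node A in parallel with R2.
R2 ‖ (R3+R4) = 12.83 Ω.
V_A = 29.3 × 12.83/(6.24 + 12.83) = 19.71 V.
Then the unloaded second divider: V_B = V_A × R4/(R3+R4) = 19.71 × 0.3489 = 6.877 V.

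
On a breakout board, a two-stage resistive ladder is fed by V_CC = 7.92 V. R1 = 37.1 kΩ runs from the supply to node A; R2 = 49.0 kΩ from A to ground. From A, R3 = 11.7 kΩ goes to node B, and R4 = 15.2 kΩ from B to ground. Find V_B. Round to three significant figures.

The second stage (R3 + R4 = 26.90 kΩ) loads node A in parallel with R2.
R2 ‖ (R3+R4) = 17.37 kΩ.
So V_A = 7.92 × 0.3188 = 2.525 V.
Then the unloaded second divider: V_B = V_A × R4/(R3+R4) = 2.525 × 0.5651 = 1.427 V.

V_B ≈ 1.43 V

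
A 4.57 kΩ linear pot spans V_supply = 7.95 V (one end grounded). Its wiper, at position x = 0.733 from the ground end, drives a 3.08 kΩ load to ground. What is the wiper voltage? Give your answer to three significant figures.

The pot divides into 1.220 kΩ above the wiper and 3.350 kΩ below.
R_L loads the lower segment: effective lower R = 1.605 kΩ.
Loaded-divider output: V_out = 7.95 × 0.5680 = 4.516 V.
(Unloaded: V_out = x·V_supply = 5.83 V.)

V_out ≈ 4.52 V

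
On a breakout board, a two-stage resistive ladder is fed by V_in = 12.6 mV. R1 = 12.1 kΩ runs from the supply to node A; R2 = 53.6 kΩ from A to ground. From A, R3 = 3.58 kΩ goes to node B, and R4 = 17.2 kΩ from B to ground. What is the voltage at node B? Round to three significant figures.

The second stage (R3 + R4 = 20.78 kΩ) loads node A in parallel with R2.
R2 ‖ (R3+R4) = 14.97 kΩ.
First divider: V_A = V_in · 14.97/(12.1 + 14.97) = 6.969 mV.
V_B = V_A × 0.8277 = 5.768 mV.

V_B ≈ 5.77 mV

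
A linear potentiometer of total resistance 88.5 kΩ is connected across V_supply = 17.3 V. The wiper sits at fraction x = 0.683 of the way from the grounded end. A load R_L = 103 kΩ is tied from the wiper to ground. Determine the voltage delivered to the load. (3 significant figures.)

V_out ≈ 9.96 V

Split the track: R_lower = x·R_p = 60.45 kΩ, R_upper = (1−x)·R_p = 28.05 kΩ.
R_L loads the lower segment: effective lower R = 38.09 kΩ.
V_out = 17.3 × 38.09/(28.05 + 38.09) = 9.963 V.
(Unloaded: V_out = x·V_supply = 11.8 V.)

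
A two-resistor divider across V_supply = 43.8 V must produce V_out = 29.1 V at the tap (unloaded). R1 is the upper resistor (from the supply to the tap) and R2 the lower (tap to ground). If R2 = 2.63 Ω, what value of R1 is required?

R1 ≈ 1.33 Ω

Required fraction k = V_out/V_supply = 0.6644.
So R1 = R2 · (V_supply/V_out − 1) = 2.63 × (43.8/29.1 − 1) = 2.63 × 0.5052 = 1.329 Ω.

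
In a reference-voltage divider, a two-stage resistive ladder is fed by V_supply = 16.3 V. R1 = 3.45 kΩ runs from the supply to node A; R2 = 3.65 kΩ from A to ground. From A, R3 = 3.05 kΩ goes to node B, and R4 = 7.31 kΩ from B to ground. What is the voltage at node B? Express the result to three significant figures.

Node A sees R2 in parallel with the series input of stage 2, R3 + R4 = 10.36 kΩ.
R2 ‖ (R3+R4) = 2.699 kΩ.
First divider: V_A = V_supply · 2.699/(3.45 + 2.699) = 7.155 V.
Stage 2 is unloaded, so V_B = V_A · R4/(R3+R4) = 7.155 × 7.31/10.36 = 5.048 V.

V_B ≈ 5.05 V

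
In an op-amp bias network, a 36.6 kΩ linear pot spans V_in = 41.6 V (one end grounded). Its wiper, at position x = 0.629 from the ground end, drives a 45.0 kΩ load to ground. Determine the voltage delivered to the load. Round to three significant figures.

V_out ≈ 22.0 V

The pot divides into 13.58 kΩ above the wiper and 23.02 kΩ below.
R_L loads the lower segment: effective lower R = 15.23 kΩ.
Then V_out = V_in · 15.23/(13.58 + 15.23) = 21.99 V.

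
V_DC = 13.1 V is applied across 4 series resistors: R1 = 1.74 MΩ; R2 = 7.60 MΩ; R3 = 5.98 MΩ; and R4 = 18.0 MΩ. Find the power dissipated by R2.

The common current is I = 13.1/33.32 = 0.3932 µA.
P = I²R = 0.1546 × 7.60 = 1.175 µW.

P ≈ 1.17 µW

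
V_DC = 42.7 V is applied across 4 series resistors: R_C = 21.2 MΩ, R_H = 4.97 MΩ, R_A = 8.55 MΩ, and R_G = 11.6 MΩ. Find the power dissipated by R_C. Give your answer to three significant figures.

The common current is I = 42.7/46.32 = 0.9218 µA.
V(R_C) = I·R = 19.54 V; P = V·I = 19.54 × 0.9218 = 18.02 µW.

P ≈ 18.0 µW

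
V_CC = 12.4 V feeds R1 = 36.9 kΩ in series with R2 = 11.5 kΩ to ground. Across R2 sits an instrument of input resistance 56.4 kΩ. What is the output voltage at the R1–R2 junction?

First combine the lower leg with the load: R2 ‖ R_L = 9.552 kΩ.
Then V_out = V_CC · R2'/(R1 + R2') = 12.4 × 9.552/46.45 = 2.550 V.
(Unloaded it would be 2.95 V; the load pulls it down.)

V_out ≈ 2.55 V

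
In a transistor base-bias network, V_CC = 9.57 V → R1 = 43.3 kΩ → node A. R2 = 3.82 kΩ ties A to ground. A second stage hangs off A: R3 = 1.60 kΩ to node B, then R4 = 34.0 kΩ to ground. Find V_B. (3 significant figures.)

V_B ≈ 0.674 V

The second stage (R3 + R4 = 35.60 kΩ) loads node A in parallel with R2.
R2 ‖ (R3+R4) = 3.450 kΩ.
So V_A = 9.57 × 0.07379 = 0.7062 V.
Stage 2 is unloaded, so V_B = V_A · R4/(R3+R4) = 0.7062 × 34.0/35.60 = 0.6745 V.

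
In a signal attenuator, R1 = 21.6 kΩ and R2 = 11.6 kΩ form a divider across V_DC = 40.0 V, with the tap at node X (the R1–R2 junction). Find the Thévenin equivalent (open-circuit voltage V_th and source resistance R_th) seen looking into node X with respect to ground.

With X open, the divider is unloaded: V_th = 40.0 × 11.6/33.20 = 13.98 V.
Looking into X with the source shorted: R_th = R1·R2/(R1+R2) = 21.60 × 11.6/33.20 = 7.547 kΩ.

V_th ≈ 14.0 V, R_th ≈ 7.55 kΩ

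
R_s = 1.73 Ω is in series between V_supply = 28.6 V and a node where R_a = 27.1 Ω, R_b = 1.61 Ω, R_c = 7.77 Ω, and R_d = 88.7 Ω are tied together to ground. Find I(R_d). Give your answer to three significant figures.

I ≈ 0.135 A

Equivalent of the parallel group: R_p = 1.253 Ω.
V_A = 28.6 × 1.253/2.983 = 12.01 V.
Branch current I = V_A/R_d = 12.01/88.7 = 0.1354 A.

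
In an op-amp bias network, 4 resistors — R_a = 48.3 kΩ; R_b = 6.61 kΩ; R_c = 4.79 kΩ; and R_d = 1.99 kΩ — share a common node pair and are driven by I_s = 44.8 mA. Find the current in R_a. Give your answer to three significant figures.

Total conductance ΣG = 1/48.3 + 1/6.61 + 1/4.79 + 1/1.99 = 0.8833 (units of 1/kΩ).
By the current-divider rule, I = I_s · G_k/ΣG = 44.8 × 0.02344 = 1.050 mA.

I ≈ 1.05 mA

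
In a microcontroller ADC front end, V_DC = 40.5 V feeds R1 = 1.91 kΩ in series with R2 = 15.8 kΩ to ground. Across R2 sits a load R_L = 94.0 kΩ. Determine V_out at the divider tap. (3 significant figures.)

V_out ≈ 35.5 V

The load sits in parallel with R2, giving an effective lower resistance R2' = R2·R_L/(R2+R_L) = 13.53 kΩ.
Now apply the divider: V_out = 40.5 × 0.8763 = 35.49 V.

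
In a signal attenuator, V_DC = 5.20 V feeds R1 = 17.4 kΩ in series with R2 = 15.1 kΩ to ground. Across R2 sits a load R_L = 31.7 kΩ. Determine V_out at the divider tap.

V_out ≈ 1.93 V

The load sits in parallel with R2, giving an effective lower resistance R2' = R2·R_L/(R2+R_L) = 10.23 kΩ.
Then V_out = V_DC · R2'/(R1 + R2') = 5.20 × 10.23/27.63 = 1.925 V.
(Unloaded it would be 2.42 V; the load pulls it down.)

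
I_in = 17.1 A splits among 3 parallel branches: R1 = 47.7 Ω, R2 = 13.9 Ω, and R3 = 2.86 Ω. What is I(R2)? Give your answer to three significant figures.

Conductances: ΣG = 1/47.7 + 1/13.9 + 1/2.86 = 0.4426 (1/Ω).
Current divider: I(R2) = I_in · G_k/ΣG = 17.1 × (0.07194/0.4426) = 17.1 × 0.1626 = 2.780 A.

I ≈ 2.78 A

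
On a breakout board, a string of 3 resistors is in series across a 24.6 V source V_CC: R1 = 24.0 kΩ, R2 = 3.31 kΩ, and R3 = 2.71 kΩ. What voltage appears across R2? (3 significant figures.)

V ≈ 2.71 V

Total series resistance ΣR = 24.0 + 3.31 + 2.71 = 30.02 kΩ.
By the voltage-divider rule, V = 24.6 × 3.310/30.02 = 2.712 V.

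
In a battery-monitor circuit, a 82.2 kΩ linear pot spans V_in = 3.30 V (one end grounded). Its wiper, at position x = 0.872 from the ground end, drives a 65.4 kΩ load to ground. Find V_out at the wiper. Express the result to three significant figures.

V_out ≈ 2.52 V

Split the track: R_lower = x·R_p = 71.68 kΩ, R_upper = (1−x)·R_p = 10.52 kΩ.
(x·R_p) ‖ R_L = 34.20 kΩ.
Then V_out = V_in · 34.20/(10.52 + 34.20) = 2.524 V.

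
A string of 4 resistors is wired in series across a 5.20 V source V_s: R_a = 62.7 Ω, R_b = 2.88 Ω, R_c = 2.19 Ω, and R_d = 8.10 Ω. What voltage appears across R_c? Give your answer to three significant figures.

V ≈ 0.150 V

Total series resistance ΣR = 62.7 + 2.88 + 2.19 + 8.10 = 75.87 Ω.
By the voltage-divider rule, V = 5.20 × 2.190/75.87 = 0.1501 V.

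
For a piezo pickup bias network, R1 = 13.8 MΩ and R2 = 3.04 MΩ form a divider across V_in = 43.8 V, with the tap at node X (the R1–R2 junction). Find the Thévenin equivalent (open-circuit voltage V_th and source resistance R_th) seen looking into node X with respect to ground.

V_th ≈ 7.91 V, R_th ≈ 2.49 MΩ

V_th is the unloaded tap voltage: V_in · R2/(R1+R2) = 43.8 × 0.1805 = 7.907 V.
With V_in suppressed (replaced by a short), R_th = R1 ‖ R2 = (13.80 × 3.04)/(13.80 + 3.04) = 2.491 MΩ.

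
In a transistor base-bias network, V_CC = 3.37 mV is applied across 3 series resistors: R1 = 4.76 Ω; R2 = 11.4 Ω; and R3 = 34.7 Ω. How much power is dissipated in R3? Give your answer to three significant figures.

P ≈ 0.152 µW

Series current I = V_CC/ΣR = 3.37/50.86 = 0.06626 mA.
V(R3) = I·R = 2.299 mV; P = V·I = 2.299 × 0.06626 = 0.1523 µW.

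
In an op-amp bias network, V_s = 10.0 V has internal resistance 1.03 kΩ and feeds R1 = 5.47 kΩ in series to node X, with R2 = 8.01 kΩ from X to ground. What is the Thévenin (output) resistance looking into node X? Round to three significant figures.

R1' = 1.03 + 5.47 = 6.500 kΩ (source resistance + R1).
With V_s suppressed (replaced by a short), R_th = R1' ‖ R2 = (6.500 × 8.01)/(6.500 + 8.01) = 3.588 kΩ.

R_th ≈ 3.59 kΩ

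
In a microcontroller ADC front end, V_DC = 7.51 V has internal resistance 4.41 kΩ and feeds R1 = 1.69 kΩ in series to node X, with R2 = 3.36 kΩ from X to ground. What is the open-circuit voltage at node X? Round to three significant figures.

R1' = 4.41 + 1.69 = 6.100 kΩ (source resistance + R1).
Open-circuit (no load on X): V_th = V_DC · R2/(R1' + R2) = 7.51 × 3.36/(6.100 + 3.36) = 2.667 V.

V_th ≈ 2.67 V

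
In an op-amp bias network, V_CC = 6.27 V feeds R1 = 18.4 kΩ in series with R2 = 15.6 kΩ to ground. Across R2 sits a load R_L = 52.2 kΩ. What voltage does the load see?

First combine the lower leg with the load: R2 ‖ R_L = 12.01 kΩ.
Voltage divider with the loaded lower leg: V_out = 6.27 × 12.01/(18.4 + 12.01) = 6.27 × 0.3949 = 2.476 V.

V_out ≈ 2.48 V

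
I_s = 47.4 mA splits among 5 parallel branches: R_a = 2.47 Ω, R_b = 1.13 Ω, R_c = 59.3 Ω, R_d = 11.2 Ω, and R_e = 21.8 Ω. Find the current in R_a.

I ≈ 13.3 mA

ΣG = 1/2.47 + 1/1.13 + 1/59.3 + 1/11.2 + 1/21.8 = 1.442.
R_a takes the fraction G_k/ΣG = 0.4049/1.442 = 0.2808, so I = 47.4 × 0.2808 = 13.31 mA.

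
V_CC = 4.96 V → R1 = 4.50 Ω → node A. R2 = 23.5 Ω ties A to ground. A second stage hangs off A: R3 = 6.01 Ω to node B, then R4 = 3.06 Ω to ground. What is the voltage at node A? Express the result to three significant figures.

V_A ≈ 2.94 V

Looking into the second stage from A: R3 + R4 = 9.070 Ω appears in parallel with R2.
R2 ‖ (R3+R4) = 6.544 Ω.
V_A = 4.96 × 6.544/(4.50 + 6.544) = 2.939 V.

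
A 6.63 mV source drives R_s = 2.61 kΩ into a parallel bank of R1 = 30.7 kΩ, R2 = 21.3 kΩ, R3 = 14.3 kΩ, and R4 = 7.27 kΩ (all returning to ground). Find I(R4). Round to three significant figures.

Equivalent of the parallel group: R_p = 3.484 kΩ.
V_A = 6.63 × 3.484/6.094 = 3.791 mV.
I(R4) = V_A / R4 = 3.791/7.27 = 0.5214 µA.

I ≈ 0.521 µA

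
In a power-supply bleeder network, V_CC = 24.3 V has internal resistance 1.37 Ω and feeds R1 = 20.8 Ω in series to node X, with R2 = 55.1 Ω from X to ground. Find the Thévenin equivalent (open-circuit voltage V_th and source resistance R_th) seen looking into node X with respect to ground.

V_th ≈ 17.3 V, R_th ≈ 15.8 Ω

R1' = 1.37 + 20.8 = 22.17 Ω (source resistance + R1).
With X open, the divider is unloaded: V_th = 24.3 × 55.1/77.27 = 17.33 V.
Zeroing V_CC shorts the top of R1' to ground, so R_th = R1' ‖ R2 = 15.81 Ω.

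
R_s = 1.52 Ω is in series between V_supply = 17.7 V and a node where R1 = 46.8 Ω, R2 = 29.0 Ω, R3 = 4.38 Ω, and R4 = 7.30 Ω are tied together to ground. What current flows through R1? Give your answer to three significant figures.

Equivalent of the parallel group: R_p = 2.374 Ω.
V_A = 17.7 × 2.374/3.894 = 10.79 V.
I(R1) = V_A / R1 = 10.79/46.8 = 0.2306 A.

I ≈ 0.231 A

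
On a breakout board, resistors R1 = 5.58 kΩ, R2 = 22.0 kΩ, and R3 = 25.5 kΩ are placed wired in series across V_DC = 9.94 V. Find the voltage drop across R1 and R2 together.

V ≈ 5.16 V

ΣR = 5.58 + 22.0 + 25.5 = 53.08 kΩ.
R_{R1..R2} = 5.58 + 22.0 = 27.58 kΩ.
Voltage divider: V = V_DC · (27.58 / 53.08) = 9.94 × 0.5196 = 5.165 V.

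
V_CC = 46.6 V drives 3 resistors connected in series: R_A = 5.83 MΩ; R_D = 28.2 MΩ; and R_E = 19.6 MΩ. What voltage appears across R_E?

Total series resistance ΣR = 5.83 + 28.2 + 19.6 = 53.63 MΩ.
Voltage divider: V = V_CC · (19.60 / 53.63) = 46.6 × 0.3655 = 17.03 V.

V ≈ 17.0 V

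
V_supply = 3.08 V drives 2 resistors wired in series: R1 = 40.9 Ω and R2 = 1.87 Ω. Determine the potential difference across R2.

Series total: ΣR = 40.9 + 1.87 = 42.77 Ω.
By the voltage-divider rule, V = 3.08 × 1.870/42.77 = 0.1347 V.

V ≈ 0.135 V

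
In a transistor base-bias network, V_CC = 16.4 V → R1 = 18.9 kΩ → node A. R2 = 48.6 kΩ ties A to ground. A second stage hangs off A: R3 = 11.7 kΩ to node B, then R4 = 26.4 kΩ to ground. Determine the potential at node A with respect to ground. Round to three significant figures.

The second stage (R3 + R4 = 38.10 kΩ) loads node A in parallel with R2.
Effective lower resistance at A: R2 ‖ 38.10 = 21.36 kΩ.
First divider: V_A = V_CC · 21.36/(18.9 + 21.36) = 8.700 V.

V_A ≈ 8.70 V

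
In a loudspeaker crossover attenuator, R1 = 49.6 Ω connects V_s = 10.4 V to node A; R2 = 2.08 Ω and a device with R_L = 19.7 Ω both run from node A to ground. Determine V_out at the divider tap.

R2 ‖ R_L = (2.08 × 19.7)/(2.08 + 19.7) = 1.881 Ω.
Now apply the divider: V_out = 10.4 × 0.03654 = 0.3801 V.
(Unloaded it would be 0.419 V; the load pulls it down.)

V_out ≈ 0.380 V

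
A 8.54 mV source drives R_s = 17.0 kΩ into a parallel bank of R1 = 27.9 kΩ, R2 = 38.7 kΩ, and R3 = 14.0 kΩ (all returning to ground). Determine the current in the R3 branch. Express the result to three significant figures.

I ≈ 0.187 µA

Equivalent of the parallel group: R_p = 7.513 kΩ.
V_A by voltage divider: V_A = 8.54 × 7.513/(17.0 + 7.513) = 2.617 mV.
Branch current I = V_A/R3 = 2.617/14.0 = 0.1870 µA.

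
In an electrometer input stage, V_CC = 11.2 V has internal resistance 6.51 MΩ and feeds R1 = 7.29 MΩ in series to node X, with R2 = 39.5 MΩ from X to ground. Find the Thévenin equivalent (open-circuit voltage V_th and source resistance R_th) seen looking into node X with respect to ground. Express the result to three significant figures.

R1' = 6.51 + 7.29 = 13.80 MΩ (source resistance + R1).
V_th is the unloaded tap voltage: V_CC · R2/(R1'+R2) = 11.2 × 0.7411 = 8.300 V.
Zeroing V_CC shorts the top of R1' to ground, so R_th = R1' ‖ R2 = 10.23 MΩ.

V_th ≈ 8.30 V, R_th ≈ 10.2 MΩ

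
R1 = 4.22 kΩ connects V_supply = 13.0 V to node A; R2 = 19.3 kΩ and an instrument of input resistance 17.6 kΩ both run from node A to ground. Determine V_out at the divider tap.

First combine the lower leg with the load: R2 ‖ R_L = 9.205 kΩ.
Then V_out = V_supply · R2'/(R1 + R2') = 13.0 × 9.205/13.43 = 8.914 V.

V_out ≈ 8.91 V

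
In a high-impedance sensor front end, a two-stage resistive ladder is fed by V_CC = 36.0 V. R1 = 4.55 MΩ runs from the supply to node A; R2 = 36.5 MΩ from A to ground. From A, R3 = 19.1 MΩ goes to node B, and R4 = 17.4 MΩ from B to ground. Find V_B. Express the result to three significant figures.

V_B ≈ 13.7 V

Node A sees R2 in parallel with the series input of stage 2, R3 + R4 = 36.50 MΩ.
Effective lower resistance at A: R2 ‖ 36.50 = 18.25 MΩ.
So V_A = 36.0 × 0.8004 = 28.82 V.
V_B = V_A × 0.4767 = 13.74 V.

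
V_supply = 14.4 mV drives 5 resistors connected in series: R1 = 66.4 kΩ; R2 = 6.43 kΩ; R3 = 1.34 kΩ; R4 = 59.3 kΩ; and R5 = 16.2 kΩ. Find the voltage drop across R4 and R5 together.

V ≈ 7.26 mV

Series total: ΣR = 66.4 + 6.43 + 1.34 + 59.3 + 16.2 = 149.7 kΩ.
R_{R4..R5} = 59.3 + 16.2 = 75.50 kΩ.
By the voltage-divider rule, V = 14.4 × 75.50/149.7 = 7.264 mV.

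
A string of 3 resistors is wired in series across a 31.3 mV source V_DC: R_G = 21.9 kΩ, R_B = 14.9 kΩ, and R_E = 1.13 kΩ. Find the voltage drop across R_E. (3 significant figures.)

ΣR = 21.9 + 14.9 + 1.13 = 37.93 kΩ.
V = V_DC · R/ΣR = 31.3 × 0.02979 = 0.9325 mV.

V ≈ 0.932 mV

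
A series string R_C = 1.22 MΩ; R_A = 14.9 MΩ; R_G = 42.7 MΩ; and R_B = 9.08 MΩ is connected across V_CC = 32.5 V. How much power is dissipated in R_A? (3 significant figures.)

P ≈ 3.41 µW

ΣR = 67.90 MΩ → I = 32.5/67.90 = 0.4786 µA.
P = I²R = 0.2291 × 14.9 = 3.414 µW.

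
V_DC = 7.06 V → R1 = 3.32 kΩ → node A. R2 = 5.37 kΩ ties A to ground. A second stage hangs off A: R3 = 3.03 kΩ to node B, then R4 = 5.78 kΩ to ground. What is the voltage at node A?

V_A ≈ 3.54 V

The second stage (R3 + R4 = 8.810 kΩ) loads node A in parallel with R2.
R2 ‖ (R3+R4) = 3.336 kΩ.
First divider: V_A = V_DC · 3.336/(3.32 + 3.336) = 3.539 V.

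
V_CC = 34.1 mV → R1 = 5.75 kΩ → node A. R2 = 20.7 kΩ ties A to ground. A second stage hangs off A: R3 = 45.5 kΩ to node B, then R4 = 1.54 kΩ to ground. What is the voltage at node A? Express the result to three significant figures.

The second stage (R3 + R4 = 47.04 kΩ) loads node A in parallel with R2.
R2 ‖ (R3+R4) = 14.37 kΩ.
First divider: V_A = V_CC · 14.37/(5.75 + 14.37) = 24.36 mV.

V_A ≈ 24.4 mV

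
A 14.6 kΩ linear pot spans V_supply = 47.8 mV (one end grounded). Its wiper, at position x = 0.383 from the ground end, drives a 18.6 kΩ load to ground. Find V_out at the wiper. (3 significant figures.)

V_out ≈ 15.4 mV

Lower segment x·R_p = 5.592 kΩ; upper segment (1−x)·R_p = 9.008 kΩ.
R_L loads the lower segment: effective lower R = 4.299 kΩ.
V_out = 47.8 × 4.299/(9.008 + 4.299) = 15.44 mV.
(Unloaded: V_out = x·V_supply = 18.3 mV.)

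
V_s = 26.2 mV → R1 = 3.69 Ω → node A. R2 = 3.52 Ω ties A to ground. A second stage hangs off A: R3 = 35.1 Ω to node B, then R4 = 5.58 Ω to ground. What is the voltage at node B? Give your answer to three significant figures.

Looking into the second stage from A: R3 + R4 = 40.68 Ω appears in parallel with R2.
Effective lower resistance at A: R2 ‖ 40.68 = 3.240 Ω.
So V_A = 26.2 × 0.4675 = 12.25 mV.
Then the unloaded second divider: V_B = V_A × R4/(R3+R4) = 12.25 × 0.1372 = 1.680 mV.

V_B ≈ 1.68 mV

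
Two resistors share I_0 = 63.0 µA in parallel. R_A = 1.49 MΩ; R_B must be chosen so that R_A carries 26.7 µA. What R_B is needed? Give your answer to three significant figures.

In a two-way split, I_A/I_0 = R_B/(R_A + R_B).
26.7/63.0 = R_B/(R_A + R_B) → R_B = R_A · (0.4238)/(1 − 0.4238) = 1.49 × 0.7355 = 1.096 MΩ.

R_B ≈ 1.10 MΩ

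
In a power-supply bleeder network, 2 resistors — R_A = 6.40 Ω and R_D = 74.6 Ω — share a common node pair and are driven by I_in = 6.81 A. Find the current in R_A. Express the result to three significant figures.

With just two branches, the current splits inversely with resistance.
So I = 6.81 × 74.6/81.00 = 6.272 A.

I ≈ 6.27 A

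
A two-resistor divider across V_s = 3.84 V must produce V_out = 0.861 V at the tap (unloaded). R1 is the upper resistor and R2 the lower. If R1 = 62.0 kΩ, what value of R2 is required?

The divider ratio is R2/(R1+R2) = 0.861/3.84 = 0.2242.
Rearranging, R2 = R1·k/(1−k) = 62.0 × 0.2890 = 17.92 kΩ.

R2 ≈ 17.9 kΩ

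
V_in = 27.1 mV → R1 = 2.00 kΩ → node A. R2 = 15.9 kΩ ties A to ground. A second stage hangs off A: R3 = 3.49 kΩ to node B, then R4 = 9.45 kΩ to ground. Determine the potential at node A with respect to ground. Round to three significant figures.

V_A ≈ 21.2 mV

Node A sees R2 in parallel with the series input of stage 2, R3 + R4 = 12.94 kΩ.
R2 ‖ (R3+R4) = 7.134 kΩ.
V_A = 27.1 × 7.134/(2.00 + 7.134) = 21.17 mV.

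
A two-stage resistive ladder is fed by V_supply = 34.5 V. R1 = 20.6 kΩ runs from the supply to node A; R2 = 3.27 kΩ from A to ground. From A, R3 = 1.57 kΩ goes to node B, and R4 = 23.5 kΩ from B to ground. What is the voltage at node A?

V_A ≈ 4.25 V

Node A sees R2 in parallel with the series input of stage 2, R3 + R4 = 25.07 kΩ.
Effective lower resistance at A: R2 ‖ 25.07 = 2.893 kΩ.
V_A = 34.5 × 2.893/(20.6 + 2.893) = 4.248 V.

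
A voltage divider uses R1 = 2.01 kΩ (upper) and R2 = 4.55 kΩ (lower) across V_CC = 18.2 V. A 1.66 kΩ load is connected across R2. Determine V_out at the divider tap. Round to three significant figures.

R2 ‖ R_L = (4.55 × 1.66)/(4.55 + 1.66) = 1.216 kΩ.
Now apply the divider: V_out = 18.2 × 0.3770 = 6.861 V.
(Unloaded it would be 12.6 V; the load pulls it down.)

V_out ≈ 6.86 V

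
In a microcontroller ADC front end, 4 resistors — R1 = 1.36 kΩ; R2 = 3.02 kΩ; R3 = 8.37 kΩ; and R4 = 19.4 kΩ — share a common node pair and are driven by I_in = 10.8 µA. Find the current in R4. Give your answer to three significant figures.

I ≈ 0.450 µA

ΣG = 1/1.36 + 1/3.02 + 1/8.37 + 1/19.4 = 1.237.
Current divider: I(R4) = I_in · G_k/ΣG = 10.8 × (0.05155/1.237) = 10.8 × 0.04166 = 0.4499 µA.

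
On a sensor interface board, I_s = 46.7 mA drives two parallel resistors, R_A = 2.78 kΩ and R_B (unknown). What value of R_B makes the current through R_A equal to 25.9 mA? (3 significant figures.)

Two-branch current divider: I_A = I_s · R_B/(R_A + R_B).
With f = 0.5546, R_B = R_A · f/(1−f) = 2.78 × 1.245 = 3.462 kΩ.

R_B ≈ 3.46 kΩ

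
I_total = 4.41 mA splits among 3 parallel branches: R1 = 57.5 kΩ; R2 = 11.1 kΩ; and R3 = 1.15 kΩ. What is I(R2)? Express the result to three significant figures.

Total conductance ΣG = 1/57.5 + 1/11.1 + 1/1.15 = 0.9770 (units of 1/kΩ).
By the current-divider rule, I = I_total · G_k/ΣG = 4.41 × 0.09221 = 0.4066 mA.

I ≈ 0.407 mA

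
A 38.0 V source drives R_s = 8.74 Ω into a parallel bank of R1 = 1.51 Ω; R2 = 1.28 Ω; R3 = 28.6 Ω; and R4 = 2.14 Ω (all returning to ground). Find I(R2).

Parallel bank: R_p = 1/(1/1.51 + 1/1.28 + 1/28.6 + 1/2.14) = 0.5139 Ω.
V_A by voltage divider: V_A = 38.0 × 0.5139/(8.74 + 0.5139) = 2.110 V.
Branch current I = V_A/R2 = 2.110/1.28 = 1.649 A.

I ≈ 1.65 A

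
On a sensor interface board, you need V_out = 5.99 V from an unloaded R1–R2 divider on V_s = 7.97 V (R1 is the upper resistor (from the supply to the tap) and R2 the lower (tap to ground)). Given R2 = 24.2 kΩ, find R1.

R1 ≈ 8.00 kΩ

The divider ratio is R2/(R1+R2) = 5.99/7.97 = 0.7516.
Rearranging, R1 = R2·(1−k)/k = 24.2 × 0.3306 = 7.999 kΩ.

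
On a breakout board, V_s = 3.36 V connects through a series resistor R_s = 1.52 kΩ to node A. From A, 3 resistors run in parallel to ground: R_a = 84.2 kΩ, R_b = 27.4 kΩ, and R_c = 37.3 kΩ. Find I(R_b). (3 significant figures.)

I ≈ 0.110 mA

Combine the parallel branches: R_p = (1/84.2 + 1/27.4 + 1/37.3)⁻¹ = 13.30 kΩ.
V_A by voltage divider: V_A = 3.36 × 13.30/(1.52 + 13.30) = 3.015 V.
Branch current I = V_A/R_b = 3.015/27.4 = 0.1101 mA.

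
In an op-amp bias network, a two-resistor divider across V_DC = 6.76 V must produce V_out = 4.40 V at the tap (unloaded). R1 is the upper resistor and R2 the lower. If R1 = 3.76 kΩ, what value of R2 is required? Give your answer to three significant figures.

Required fraction k = V_out/V_DC = 0.6509.
Rearranging, R2 = R1·k/(1−k) = 3.76 × 1.864 = 7.010 kΩ.

R2 ≈ 7.01 kΩ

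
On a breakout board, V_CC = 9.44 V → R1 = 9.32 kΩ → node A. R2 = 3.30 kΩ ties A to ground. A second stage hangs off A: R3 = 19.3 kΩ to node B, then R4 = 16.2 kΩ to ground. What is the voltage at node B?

Looking into the second stage from A: R3 + R4 = 35.50 kΩ appears in parallel with R2.
R2 ‖ (R3+R4) = 3.019 kΩ.
First divider: V_A = V_CC · 3.019/(9.32 + 3.019) = 2.310 V.
V_B = V_A × 0.4563 = 1.054 V.

V_B ≈ 1.05 V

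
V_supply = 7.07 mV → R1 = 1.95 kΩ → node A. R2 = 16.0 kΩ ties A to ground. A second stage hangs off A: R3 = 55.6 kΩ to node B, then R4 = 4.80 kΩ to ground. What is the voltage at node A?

V_A ≈ 6.13 mV

Node A sees R2 in parallel with the series input of stage 2, R3 + R4 = 60.40 kΩ.
R2 ‖ (R3+R4) = 12.65 kΩ.
First divider: V_A = V_supply · 12.65/(1.95 + 12.65) = 6.126 mV.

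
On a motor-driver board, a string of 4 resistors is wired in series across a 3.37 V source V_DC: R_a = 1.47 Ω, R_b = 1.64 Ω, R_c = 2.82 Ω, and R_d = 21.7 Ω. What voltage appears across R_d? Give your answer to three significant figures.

V ≈ 2.65 V

Total series resistance ΣR = 1.47 + 1.64 + 2.82 + 21.7 = 27.63 Ω.
Voltage divider: V = V_DC · (21.70 / 27.63) = 3.37 × 0.7854 = 2.647 V.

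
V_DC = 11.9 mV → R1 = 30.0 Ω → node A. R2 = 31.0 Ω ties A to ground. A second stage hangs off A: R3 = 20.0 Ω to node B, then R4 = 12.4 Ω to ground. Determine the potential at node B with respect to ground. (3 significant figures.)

The second stage (R3 + R4 = 32.40 Ω) loads node A in parallel with R2.
R2 ‖ (R3+R4) = 15.84 Ω.
First divider: V_A = V_DC · 15.84/(30.0 + 15.84) = 4.112 mV.
V_B = V_A × 0.3827 = 1.574 mV.

V_B ≈ 1.57 mV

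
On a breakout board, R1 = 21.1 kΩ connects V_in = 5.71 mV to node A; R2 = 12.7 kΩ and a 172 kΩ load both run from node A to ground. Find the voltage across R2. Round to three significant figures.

V_out ≈ 2.05 mV

The load sits in parallel with R2, giving an effective lower resistance R2' = R2·R_L/(R2+R_L) = 11.83 kΩ.
Now apply the divider: V_out = 5.71 × 0.3592 = 2.051 mV.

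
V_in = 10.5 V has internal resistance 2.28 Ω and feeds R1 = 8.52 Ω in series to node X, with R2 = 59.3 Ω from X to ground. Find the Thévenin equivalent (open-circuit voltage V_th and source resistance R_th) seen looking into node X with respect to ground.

R1' = 2.28 + 8.52 = 10.80 Ω (source resistance + R1).
With X open, the divider is unloaded: V_th = 10.5 × 59.3/70.10 = 8.882 V.
With V_in suppressed (replaced by a short), R_th = R1' ‖ R2 = (10.80 × 59.3)/(10.80 + 59.3) = 9.136 Ω.

V_th ≈ 8.88 V, R_th ≈ 9.14 Ω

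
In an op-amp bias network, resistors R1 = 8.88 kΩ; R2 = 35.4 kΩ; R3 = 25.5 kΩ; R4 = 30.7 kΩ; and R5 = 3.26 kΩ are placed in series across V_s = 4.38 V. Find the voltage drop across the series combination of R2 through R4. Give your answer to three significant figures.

ΣR = 8.88 + 35.4 + 25.5 + 30.7 + 3.26 = 103.7 kΩ.
R_{R2..R4} = 35.4 + 25.5 + 30.7 = 91.60 kΩ.
V = V_s · R/ΣR = 4.38 × 0.8830 = 3.867 V.

V ≈ 3.87 V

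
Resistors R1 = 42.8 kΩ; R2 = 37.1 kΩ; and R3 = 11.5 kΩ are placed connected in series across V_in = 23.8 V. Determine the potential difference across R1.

ΣR = 42.8 + 37.1 + 11.5 = 91.40 kΩ.
V = V_in · R/ΣR = 23.8 × 0.4683 = 11.14 V.

V ≈ 11.1 V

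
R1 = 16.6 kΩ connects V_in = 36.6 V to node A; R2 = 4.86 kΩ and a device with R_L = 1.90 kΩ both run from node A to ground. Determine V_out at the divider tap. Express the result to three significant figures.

V_out ≈ 2.78 V

The load sits in parallel with R2, giving an effective lower resistance R2' = R2·R_L/(R2+R_L) = 1.366 kΩ.
Voltage divider with the loaded lower leg: V_out = 36.6 × 1.366/(16.6 + 1.366) = 36.6 × 0.07603 = 2.783 V.
(Unloaded it would be 8.29 V; the load pulls it down.)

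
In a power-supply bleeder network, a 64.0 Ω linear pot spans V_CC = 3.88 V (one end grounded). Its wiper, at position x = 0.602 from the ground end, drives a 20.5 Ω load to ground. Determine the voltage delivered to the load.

Lower segment x·R_p = 38.53 Ω; upper segment (1−x)·R_p = 25.47 Ω.
R_L loads the lower segment: effective lower R = 13.38 Ω.
Then V_out = V_CC · 13.38/(25.47 + 13.38) = 1.336 V.
(Unloaded: V_out = x·V_CC = 2.34 V.)

V_out ≈ 1.34 V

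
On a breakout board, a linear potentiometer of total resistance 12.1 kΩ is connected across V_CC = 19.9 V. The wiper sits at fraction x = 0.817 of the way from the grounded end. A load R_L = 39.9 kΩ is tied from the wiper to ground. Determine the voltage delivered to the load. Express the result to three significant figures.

V_out ≈ 15.6 V

Lower segment x·R_p = 9.886 kΩ; upper segment (1−x)·R_p = 2.214 kΩ.
Lower segment in parallel with the load: 9.886 ‖ 39.9 = 7.923 kΩ.
Loaded-divider output: V_out = 19.9 × 0.7816 = 15.55 V.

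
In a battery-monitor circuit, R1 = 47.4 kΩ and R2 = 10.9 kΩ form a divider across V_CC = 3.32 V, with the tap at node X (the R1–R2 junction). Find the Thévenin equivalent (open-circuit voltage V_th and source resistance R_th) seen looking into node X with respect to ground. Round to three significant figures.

V_th ≈ 0.621 V, R_th ≈ 8.86 kΩ

V_th is the unloaded tap voltage: V_CC · R2/(R1+R2) = 3.32 × 0.1870 = 0.6207 V.
Zeroing V_CC shorts the top of R1 to ground, so R_th = R1 ‖ R2 = 8.862 kΩ.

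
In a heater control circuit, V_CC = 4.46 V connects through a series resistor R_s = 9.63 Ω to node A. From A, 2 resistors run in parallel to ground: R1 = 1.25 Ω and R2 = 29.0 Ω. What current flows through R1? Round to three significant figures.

I ≈ 0.395 A

Parallel bank: R_p = 1/(1/1.25 + 1/29.0) = 1.198 Ω.
Node voltage V_A = V_CC · R_p/(R_s + R_p) = 4.46 × 0.1107 = 0.4936 V.
Branch current I = V_A/R1 = 0.4936/1.25 = 0.3949 A.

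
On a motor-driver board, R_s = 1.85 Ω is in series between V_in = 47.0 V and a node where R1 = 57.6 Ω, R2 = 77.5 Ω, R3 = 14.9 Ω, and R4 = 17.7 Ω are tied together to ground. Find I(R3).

I ≈ 2.46 A

Parallel bank: R_p = 1/(1/57.6 + 1/77.5 + 1/14.9 + 1/17.7) = 6.499 Ω.
V_A by voltage divider: V_A = 47.0 × 6.499/(1.85 + 6.499) = 36.59 V.
I(R3) = V_A / R3 = 36.59/14.9 = 2.455 A.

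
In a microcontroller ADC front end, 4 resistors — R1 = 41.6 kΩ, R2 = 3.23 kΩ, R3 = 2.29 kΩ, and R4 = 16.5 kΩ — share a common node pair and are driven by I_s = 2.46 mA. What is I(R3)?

I ≈ 1.29 mA

Conductances: ΣG = 1/41.6 + 1/3.23 + 1/2.29 + 1/16.5 = 0.8309 (1/kΩ).
By the current-divider rule, I = I_s · G_k/ΣG = 2.46 × 0.5255 = 1.293 mA.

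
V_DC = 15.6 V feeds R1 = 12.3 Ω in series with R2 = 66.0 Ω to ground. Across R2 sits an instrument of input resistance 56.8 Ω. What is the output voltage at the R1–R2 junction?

First combine the lower leg with the load: R2 ‖ R_L = 30.53 Ω.
Voltage divider with the loaded lower leg: V_out = 15.6 × 30.53/(12.3 + 30.53) = 15.6 × 0.7128 = 11.12 V.

V_out ≈ 11.1 V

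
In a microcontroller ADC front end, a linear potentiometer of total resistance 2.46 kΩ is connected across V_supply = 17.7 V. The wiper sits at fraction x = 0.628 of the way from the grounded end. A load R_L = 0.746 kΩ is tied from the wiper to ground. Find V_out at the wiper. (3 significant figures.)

Lower segment x·R_p = 1.545 kΩ; upper segment (1−x)·R_p = 0.9151 kΩ.
R_L loads the lower segment: effective lower R = 0.5031 kΩ.
V_out = 17.7 × 0.5031/(0.9151 + 0.5031) = 6.279 V.

V_out ≈ 6.28 V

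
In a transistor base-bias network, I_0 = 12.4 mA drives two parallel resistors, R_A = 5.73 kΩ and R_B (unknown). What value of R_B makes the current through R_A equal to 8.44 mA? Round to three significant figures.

The fraction through R_A equals R_B/(R_A+R_B).
With f = 0.6806, R_B = R_A · f/(1−f) = 5.73 × 2.131 = 12.21 kΩ.

R_B ≈ 12.2 kΩ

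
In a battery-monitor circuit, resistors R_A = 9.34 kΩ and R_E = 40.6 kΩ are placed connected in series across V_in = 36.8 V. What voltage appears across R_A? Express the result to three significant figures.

Series total: ΣR = 9.34 + 40.6 = 49.94 kΩ.
V = V_in · R/ΣR = 36.8 × 0.1870 = 6.882 V.

V ≈ 6.88 V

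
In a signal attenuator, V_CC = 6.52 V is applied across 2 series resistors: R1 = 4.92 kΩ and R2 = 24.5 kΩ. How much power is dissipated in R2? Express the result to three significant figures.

P ≈ 1.20 mW

ΣR = 29.42 kΩ → I = 6.52/29.42 = 0.2216 mA.
V(R2) = I·R = 5.430 V; P = V·I = 5.430 × 0.2216 = 1.203 mW.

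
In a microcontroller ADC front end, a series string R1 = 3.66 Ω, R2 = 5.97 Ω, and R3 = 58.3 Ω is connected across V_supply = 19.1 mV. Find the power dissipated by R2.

The common current is I = 19.1/67.93 = 0.2812 mA.
V(R2) = I·R = 1.679 mV; P = V·I = 1.679 × 0.2812 = 0.4720 µW.

P ≈ 0.472 µW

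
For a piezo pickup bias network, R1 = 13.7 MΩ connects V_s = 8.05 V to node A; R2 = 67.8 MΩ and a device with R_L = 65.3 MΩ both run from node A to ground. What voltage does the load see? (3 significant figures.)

V_out ≈ 5.70 V

The load sits in parallel with R2, giving an effective lower resistance R2' = R2·R_L/(R2+R_L) = 33.26 MΩ.
Now apply the divider: V_out = 8.05 × 0.7083 = 5.702 V.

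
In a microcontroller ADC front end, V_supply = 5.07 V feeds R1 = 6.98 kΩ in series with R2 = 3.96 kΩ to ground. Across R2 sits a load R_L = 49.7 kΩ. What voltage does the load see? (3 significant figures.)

First combine the lower leg with the load: R2 ‖ R_L = 3.668 kΩ.
Then V_out = V_supply · R2'/(R1 + R2') = 5.07 × 3.668/10.65 = 1.746 V.

V_out ≈ 1.75 V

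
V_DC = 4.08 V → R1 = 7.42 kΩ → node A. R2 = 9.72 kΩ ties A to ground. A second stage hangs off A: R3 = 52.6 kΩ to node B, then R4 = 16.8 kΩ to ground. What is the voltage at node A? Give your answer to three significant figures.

The second stage (R3 + R4 = 69.40 kΩ) loads node A in parallel with R2.
Effective lower resistance at A: R2 ‖ 69.40 = 8.526 kΩ.
So V_A = 4.08 × 0.5347 = 2.181 V.

V_A ≈ 2.18 V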